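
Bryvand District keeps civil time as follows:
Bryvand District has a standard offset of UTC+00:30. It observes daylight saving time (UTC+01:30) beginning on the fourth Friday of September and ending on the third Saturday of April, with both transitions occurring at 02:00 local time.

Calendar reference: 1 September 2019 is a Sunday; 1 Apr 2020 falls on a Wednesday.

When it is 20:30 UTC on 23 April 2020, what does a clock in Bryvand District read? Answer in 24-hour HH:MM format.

1 September 2019 is a Sunday, so the first Friday is September 6 and the fourth is September 27.
1 April 2020 is a Wednesday, so the first Saturday is April 4 and the third is April 18.
At the standard offset (UTC+00:30), 20:30 UTC + 0h30m = 21:00 Bryvand District standard time.
The standard-time date in Bryvand District, 23 April 2020, is outside the daylight-saving period (27 September 2019 – 18 April 2020), so Bryvand District is on standard time, UTC+00:30.
20:30 UTC + 0h30m = 21:00 local.

21:00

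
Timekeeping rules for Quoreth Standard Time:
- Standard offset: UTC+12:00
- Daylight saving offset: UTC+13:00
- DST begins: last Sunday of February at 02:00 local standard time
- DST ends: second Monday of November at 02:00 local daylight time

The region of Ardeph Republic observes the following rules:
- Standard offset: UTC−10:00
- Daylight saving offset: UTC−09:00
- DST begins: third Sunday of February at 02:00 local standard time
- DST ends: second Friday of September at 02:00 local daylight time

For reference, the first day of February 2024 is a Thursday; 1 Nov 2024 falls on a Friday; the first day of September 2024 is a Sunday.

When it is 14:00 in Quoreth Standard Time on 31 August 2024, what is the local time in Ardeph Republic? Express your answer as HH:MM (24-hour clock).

1 February 2024 is a Thursday, so Sundays fall on 4, 11, 18, 25; the last is February 25.
1 November 2024 is a Friday, so the first Monday is November 4 and the second is November 11.
31 August 2024 lies within the daylight-saving period (25 February – 11 November), so Quoreth Standard Time is on daylight time, UTC+13:00.
14:00 Quoreth Standard Time − 13h = 01:00 UTC.
1 February 2024 is a Thursday, so the first Sunday is February 4 and the third is February 18.
1 September 2024 is a Sunday, so the first Friday is September 6 and the second is September 13.
At the standard offset (UTC−10:00), 01:00 UTC − 10h = 15:00 Ardeph Republic standard time (rolling into the previous day, 30 August 2024).
The standard-time date in Ardeph Republic, 30 August 2024, lies within the daylight-saving period (18 February – 13 September), so Ardeph Republic is on daylight time, UTC−09:00.
01:00 UTC − 9h = 16:00 Ardeph Republic (rolling into the previous day, 30 August 2024).

16:00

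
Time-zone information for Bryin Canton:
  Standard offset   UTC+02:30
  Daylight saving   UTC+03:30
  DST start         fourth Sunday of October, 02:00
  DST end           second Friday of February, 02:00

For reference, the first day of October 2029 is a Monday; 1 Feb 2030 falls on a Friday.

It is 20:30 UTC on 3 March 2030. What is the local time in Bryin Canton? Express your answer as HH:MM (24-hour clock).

1 October 2029 is a Monday, so the first Sunday is October 7 and the fourth is October 28.
1 February 2030 is a Friday, so the first Friday is February 1 and the second is February 8.
At the standard offset (UTC+02:30), 20:30 UTC + 2h30m = 23:00 Bryin Canton standard time.
The standard-time date in Bryin Canton, 3 March 2030, is outside the daylight-saving period (28 October 2029 – 8 February 2030), so Bryin Canton is on standard time, UTC+02:30.
20:30 UTC + 2h30m = 23:00 local.

23:00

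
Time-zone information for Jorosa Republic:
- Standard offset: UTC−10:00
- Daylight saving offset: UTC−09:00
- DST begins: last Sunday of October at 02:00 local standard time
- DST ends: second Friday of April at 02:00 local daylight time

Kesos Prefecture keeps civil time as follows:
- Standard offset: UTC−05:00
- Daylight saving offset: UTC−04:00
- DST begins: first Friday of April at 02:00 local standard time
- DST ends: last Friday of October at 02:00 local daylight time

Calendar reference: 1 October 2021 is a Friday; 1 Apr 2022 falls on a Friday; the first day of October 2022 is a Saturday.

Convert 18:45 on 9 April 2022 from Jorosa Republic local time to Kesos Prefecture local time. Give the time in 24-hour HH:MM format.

1 October 2021 is a Friday, so Sundays fall on 3, 10, 17, 24, 31; the last is October 31.
1 April 2022 is a Friday, so the first Friday is April 1 and the second is April 8.
9 April 2022 is outside the daylight-saving period (31 October 2021 – 8 April 2022), so Jorosa Republic is on standard time, UTC−10:00.
18:45 Jorosa Republic + 10h = 04:45 UTC (rolling into the next day, 10 April 2022).
1 April 2022 is a Friday, so the first Friday is April 1.
1 October 2022 is a Saturday, so Fridays fall on 7, 14, 21, 28; the last is October 28.
At the standard offset (UTC−05:00), 04:45 UTC − 5h = 23:45 Kesos Prefecture standard time (rolling into the previous day, 9 April 2022).
The standard-time date in Kesos Prefecture, 9 April 2022, falls between 1 April and 28 October, so daylight saving is in effect and Kesos Prefecture is at UTC−04:00.
04:45 UTC − 4h = 00:45 Kesos Prefecture.

00:45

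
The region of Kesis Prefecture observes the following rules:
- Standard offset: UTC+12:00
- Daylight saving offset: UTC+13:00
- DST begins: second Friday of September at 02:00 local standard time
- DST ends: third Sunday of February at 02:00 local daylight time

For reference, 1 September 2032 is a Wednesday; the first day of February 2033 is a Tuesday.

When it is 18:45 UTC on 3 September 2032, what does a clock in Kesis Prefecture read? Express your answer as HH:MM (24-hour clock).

1 September 2032 is a Wednesday, so the first Friday is September 3 and the second is September 10.
1 February 2033 is a Tuesday, so the first Sunday is February 6 and the third is February 20.
At the standard offset (UTC+12:00), 18:45 UTC + 12h = 06:45 Kesis Prefecture standard time (rolling into the next day, 4 September 2032).
Daylight saving runs 10 September 2032 – 20 February 2033; the standard-time date in Kesis Prefecture, 4 September 2032, is outside that window, so Kesis Prefecture is on standard time at UTC+12:00.
18:45 UTC + 12h = 06:45 local (rolling into the next day, 4 September 2032).

06:45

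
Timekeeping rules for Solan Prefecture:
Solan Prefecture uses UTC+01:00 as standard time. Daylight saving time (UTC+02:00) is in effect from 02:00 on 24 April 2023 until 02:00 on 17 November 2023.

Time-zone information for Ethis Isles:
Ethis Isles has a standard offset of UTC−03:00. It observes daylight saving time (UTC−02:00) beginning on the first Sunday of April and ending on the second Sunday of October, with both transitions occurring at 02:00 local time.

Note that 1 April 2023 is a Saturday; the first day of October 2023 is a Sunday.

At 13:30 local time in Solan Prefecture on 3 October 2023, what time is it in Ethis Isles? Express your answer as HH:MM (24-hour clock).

3 October 2023 lies within the daylight-saving period (24 April – 17 November), so Solan Prefecture is on daylight time, UTC+02:00.
13:30 Solan Prefecture − 2h = 11:30 UTC.
1 April 2023 is a Saturday, so the first Sunday is April 2.
1 October 2023 is a Sunday, so the first Sunday is October 1 and the second is October 8.
At the standard offset (UTC−03:00), 11:30 UTC − 3h = 08:30 Ethis Isles standard time.
Daylight saving runs 2 April – 8 October; the standard-time date in Ethis Isles, 3 October 2023, is inside that window, so Ethis Isles is at UTC−02:00.
11:30 UTC − 2h = 09:30 Ethis Isles.

09:30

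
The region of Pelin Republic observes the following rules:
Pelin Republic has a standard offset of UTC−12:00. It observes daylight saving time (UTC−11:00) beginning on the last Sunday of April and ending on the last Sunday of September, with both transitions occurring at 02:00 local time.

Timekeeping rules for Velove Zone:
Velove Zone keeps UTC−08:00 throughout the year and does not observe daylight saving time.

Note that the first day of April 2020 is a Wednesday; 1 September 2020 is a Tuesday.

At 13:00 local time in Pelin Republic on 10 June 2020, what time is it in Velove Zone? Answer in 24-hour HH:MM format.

1 April 2020 is a Wednesday, so Sundays fall on 5, 12, 19, 26; the last is April 26.
1 September 2020 is a Tuesday, so Sundays fall on 6, 13, 20, 27; the last is September 27.
10 June 2020 lies within the daylight-saving period (26 April – 27 September), so Pelin Republic is on daylight time, UTC−11:00.
13:00 Pelin Republic + 11h = 00:00 UTC (rolling into the next day, 11 June 2020).
Velove Zone stays on UTC−08:00 all year.
00:00 UTC − 8h = 16:00 Velove Zone (rolling into the previous day, 10 June 2020).

16:00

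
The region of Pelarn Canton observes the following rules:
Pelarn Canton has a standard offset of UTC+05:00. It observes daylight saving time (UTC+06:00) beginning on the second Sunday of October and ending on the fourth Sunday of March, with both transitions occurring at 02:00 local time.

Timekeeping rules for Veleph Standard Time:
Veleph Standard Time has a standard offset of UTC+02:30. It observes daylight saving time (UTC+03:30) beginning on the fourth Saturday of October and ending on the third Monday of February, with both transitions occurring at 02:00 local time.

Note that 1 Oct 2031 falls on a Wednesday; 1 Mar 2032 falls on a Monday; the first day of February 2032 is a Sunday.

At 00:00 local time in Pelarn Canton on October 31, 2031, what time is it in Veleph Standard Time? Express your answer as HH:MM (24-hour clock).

21:30

1 October 2031 is a Wednesday, so the first Sunday is October 5 and the second is October 12.
1 March 2032 is a Monday, so the first Sunday is March 7 and the fourth is March 28.
October 31, 2031 lies within the daylight-saving period (12 October 2031 – 28 March 2032), so Pelarn Canton is on daylight time, UTC+06:00.
00:00 Pelarn Canton − 6h = 18:00 UTC (rolling into the previous day, 30 October 2031).
1 October 2031 is a Wednesday, so the first Saturday is October 4 and the fourth is October 25.
1 February 2032 is a Sunday, so the first Monday is February 2 and the third is February 16.
At the standard offset (UTC+02:30), 18:00 UTC + 2h30m = 20:30 Veleph Standard Time standard time.
The standard-time date in Veleph Standard Time, October 30, 2031, falls between 25 October 2031 and 16 February 2032, so daylight saving is in effect and Veleph Standard Time is at UTC+03:30.
18:00 UTC + 3h30m = 21:30 Veleph Standard Time.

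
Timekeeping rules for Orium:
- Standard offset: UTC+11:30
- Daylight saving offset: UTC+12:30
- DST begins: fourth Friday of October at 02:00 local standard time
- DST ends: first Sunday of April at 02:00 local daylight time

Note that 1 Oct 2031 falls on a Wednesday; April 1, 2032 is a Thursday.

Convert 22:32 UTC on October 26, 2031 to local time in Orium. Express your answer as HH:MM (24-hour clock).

1 October 2031 is a Wednesday, so the first Friday is October 3 and the fourth is October 24.
1 April 2032 is a Thursday, so the first Sunday is April 4.
At the standard offset (UTC+11:30), 22:32 UTC + 11h30m = 10:02 Orium standard time (rolling into the next day, 27 October 2031).
The standard-time date in Orium, October 27, 2031, falls between 24 October 2031 and 4 April 2032, so daylight saving is in effect and Orium is at UTC+12:30.
22:32 UTC + 12h30m = 11:02 local (rolling into the next day, 27 October 2031).

11:02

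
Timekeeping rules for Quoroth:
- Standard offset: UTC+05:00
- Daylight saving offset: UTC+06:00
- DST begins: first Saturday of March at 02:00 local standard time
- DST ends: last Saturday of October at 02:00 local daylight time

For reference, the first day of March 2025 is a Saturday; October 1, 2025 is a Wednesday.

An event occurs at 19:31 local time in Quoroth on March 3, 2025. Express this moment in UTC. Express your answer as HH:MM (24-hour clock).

1 March 2025 is a Saturday, so the first Saturday is March 1.
1 October 2025 is a Wednesday, so Saturdays fall on 4, 11, 18, 25; the last is October 25.
March 3, 2025 falls between 1 March and 25 October, so daylight saving is in effect and Quoroth is at UTC+06:00.
19:31 local − 6h = 13:31 UTC.

13:31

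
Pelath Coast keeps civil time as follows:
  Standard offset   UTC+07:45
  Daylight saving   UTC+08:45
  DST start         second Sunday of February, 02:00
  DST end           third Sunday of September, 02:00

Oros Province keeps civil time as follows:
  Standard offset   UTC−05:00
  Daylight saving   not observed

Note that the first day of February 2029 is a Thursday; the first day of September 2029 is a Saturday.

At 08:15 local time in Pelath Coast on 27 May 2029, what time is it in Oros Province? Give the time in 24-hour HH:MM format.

1 February 2029 is a Thursday, so the first Sunday is February 4 and the second is February 11.
1 September 2029 is a Saturday, so the first Sunday is September 2 and the third is September 16.
27 May 2029 lies within the daylight-saving period (11 February – 16 September), so Pelath Coast is on daylight time, UTC+08:45.
08:15 Pelath Coast − 8h45m = 23:30 UTC (rolling into the previous day, 26 May 2029).
Oros Province has no daylight saving, so its offset is UTC−05:00 year-round.
23:30 UTC − 5h = 18:30 Oros Province.

18:30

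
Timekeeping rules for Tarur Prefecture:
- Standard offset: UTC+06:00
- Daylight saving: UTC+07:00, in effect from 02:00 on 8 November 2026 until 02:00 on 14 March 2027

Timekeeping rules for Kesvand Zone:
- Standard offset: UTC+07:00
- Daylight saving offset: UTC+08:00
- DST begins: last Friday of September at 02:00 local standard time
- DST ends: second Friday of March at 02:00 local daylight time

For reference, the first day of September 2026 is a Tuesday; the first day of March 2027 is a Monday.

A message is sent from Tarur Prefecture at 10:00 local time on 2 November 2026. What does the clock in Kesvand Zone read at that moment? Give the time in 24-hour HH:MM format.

12:00

2 November 2026 does not fall between 8 November 2026 and 14 March 2027, so daylight saving is not in effect and Tarur Prefecture is at UTC+06:00.
10:00 Tarur Prefecture − 6h = 04:00 UTC.
1 September 2026 is a Tuesday, so Fridays fall on 4, 11, 18, 25; the last is September 25.
1 March 2027 is a Monday, so the first Friday is March 5 and the second is March 12.
At the standard offset (UTC+07:00), 04:00 UTC + 7h = 11:00 Kesvand Zone standard time.
The standard-time date in Kesvand Zone, 2 November 2026, falls between 25 September 2026 and 12 March 2027, so daylight saving is in effect and Kesvand Zone is at UTC+08:00.
04:00 UTC + 8h = 12:00 Kesvand Zone.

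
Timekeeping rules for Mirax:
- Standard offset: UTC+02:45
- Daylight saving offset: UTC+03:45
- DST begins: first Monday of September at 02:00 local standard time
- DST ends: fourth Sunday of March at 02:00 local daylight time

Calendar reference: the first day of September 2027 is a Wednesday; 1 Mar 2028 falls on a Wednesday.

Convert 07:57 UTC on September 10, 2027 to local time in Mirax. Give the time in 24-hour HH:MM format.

1 September 2027 is a Wednesday, so the first Monday is September 6.
1 March 2028 is a Wednesday, so the first Sunday is March 5 and the fourth is March 26.
At the standard offset (UTC+02:45), 07:57 UTC + 2h45m = 10:42 Mirax standard time.
The standard-time date in Mirax, September 10, 2027, falls between 6 September 2027 and 26 March 2028, so daylight saving is in effect and Mirax is at UTC+03:45.
07:57 UTC + 3h45m = 11:42 local.

11:42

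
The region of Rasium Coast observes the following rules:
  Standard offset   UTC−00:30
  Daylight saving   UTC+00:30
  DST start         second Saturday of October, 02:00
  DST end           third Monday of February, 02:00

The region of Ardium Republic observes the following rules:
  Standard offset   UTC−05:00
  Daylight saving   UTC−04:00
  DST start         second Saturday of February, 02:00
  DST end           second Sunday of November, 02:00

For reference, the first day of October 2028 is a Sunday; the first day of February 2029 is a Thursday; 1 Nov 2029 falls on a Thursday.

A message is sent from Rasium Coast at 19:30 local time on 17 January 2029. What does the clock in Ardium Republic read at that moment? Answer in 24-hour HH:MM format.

1 October 2028 is a Sunday, so the first Saturday is October 7 and the second is October 14.
1 February 2029 is a Thursday, so the first Monday is February 5 and the third is February 19.
17 January 2029 lies within the daylight-saving period (14 October 2028 – 19 February 2029), so Rasium Coast is on daylight time, UTC+00:30.
19:30 Rasium Coast − 0h30m = 19:00 UTC.
1 February 2029 is a Thursday, so the first Saturday is February 3 and the second is February 10.
1 November 2029 is a Thursday, so the first Sunday is November 4 and the second is November 11.
At the standard offset (UTC−05:00), 19:00 UTC − 5h = 14:00 Ardium Republic standard time.
Daylight saving runs 10 February – 11 November; the standard-time date in Ardium Republic, 17 January 2029, is outside that window, so Ardium Republic is on standard time at UTC−05:00.
19:00 UTC − 5h = 14:00 Ardium Republic.

14:00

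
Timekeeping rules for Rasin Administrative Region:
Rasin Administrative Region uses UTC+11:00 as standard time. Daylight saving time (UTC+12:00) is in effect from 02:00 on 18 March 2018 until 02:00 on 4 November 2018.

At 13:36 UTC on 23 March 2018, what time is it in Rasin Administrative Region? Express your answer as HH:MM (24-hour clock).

At the standard offset (UTC+11:00), 13:36 UTC + 11h = 00:36 Rasin Administrative Region standard time (rolling into the next day, 24 March 2018).
The standard-time date in Rasin Administrative Region, 24 March 2018, falls between 18 March and 4 November, so daylight saving is in effect and Rasin Administrative Region is at UTC+12:00.
13:36 UTC + 12h = 01:36 local (rolling into the next day, 24 March 2018).

01:36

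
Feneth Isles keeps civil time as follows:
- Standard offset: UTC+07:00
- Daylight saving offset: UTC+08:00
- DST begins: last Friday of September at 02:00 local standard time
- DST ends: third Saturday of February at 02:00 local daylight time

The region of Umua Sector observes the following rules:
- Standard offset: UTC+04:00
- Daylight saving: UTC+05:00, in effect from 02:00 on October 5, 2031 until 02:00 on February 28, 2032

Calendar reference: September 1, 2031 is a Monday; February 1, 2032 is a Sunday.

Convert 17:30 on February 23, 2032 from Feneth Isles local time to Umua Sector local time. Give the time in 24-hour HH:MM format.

1 September 2031 is a Monday, so Fridays fall on 5, 12, 19, 26; the last is September 26.
1 February 2032 is a Sunday, so the first Saturday is February 7 and the third is February 21.
February 23, 2032 does not fall between 26 September 2031 and 21 February 2032, so daylight saving is not in effect and Feneth Isles is at UTC+07:00.
17:30 Feneth Isles − 7h = 10:30 UTC.
At the standard offset (UTC+04:00), 10:30 UTC + 4h = 14:30 Umua Sector standard time.
Daylight saving runs 5 October 2031 – 28 February 2032; the standard-time date in Umua Sector, February 23, 2032, is inside that window, so Umua Sector is at UTC+05:00.
10:30 UTC + 5h = 15:30 Umua Sector.

15:30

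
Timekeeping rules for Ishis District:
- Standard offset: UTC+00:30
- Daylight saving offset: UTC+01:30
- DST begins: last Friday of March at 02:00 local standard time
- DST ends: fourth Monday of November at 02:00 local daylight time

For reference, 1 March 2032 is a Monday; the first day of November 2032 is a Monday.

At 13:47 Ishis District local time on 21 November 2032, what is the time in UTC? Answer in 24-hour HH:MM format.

12:17

1 March 2032 is a Monday, so Fridays fall on 5, 12, 19, 26; the last is March 26.
1 November 2032 is a Monday, so the first Monday is November 1 and the fourth is November 22.
21 November 2032 falls between 26 March and 22 November, so daylight saving is in effect and Ishis District is at UTC+01:30.
13:47 local − 1h30m = 12:17 UTC.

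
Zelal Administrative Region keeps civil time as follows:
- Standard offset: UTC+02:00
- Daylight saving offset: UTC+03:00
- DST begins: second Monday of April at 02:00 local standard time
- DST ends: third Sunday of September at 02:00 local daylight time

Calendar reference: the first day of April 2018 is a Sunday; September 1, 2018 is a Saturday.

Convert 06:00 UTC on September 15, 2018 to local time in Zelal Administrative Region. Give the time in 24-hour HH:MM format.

1 April 2018 is a Sunday, so the first Monday is April 2 and the second is April 9.
1 September 2018 is a Saturday, so the first Sunday is September 2 and the third is September 16.
At the standard offset (UTC+02:00), 06:00 UTC + 2h = 08:00 Zelal Administrative Region standard time.
The standard-time date in Zelal Administrative Region, September 15, 2018, lies within the daylight-saving period (9 April – 16 September), so Zelal Administrative Region is on daylight time, UTC+03:00.
06:00 UTC + 3h = 09:00 local.

09:00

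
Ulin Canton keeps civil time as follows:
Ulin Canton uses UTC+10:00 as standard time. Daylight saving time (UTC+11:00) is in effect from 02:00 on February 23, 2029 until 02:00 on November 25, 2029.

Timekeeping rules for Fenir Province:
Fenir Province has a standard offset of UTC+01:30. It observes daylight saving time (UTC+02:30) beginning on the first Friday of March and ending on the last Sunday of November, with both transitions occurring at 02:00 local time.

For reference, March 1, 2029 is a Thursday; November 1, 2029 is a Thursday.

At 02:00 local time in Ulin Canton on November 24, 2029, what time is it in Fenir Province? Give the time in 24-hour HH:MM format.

November 24, 2029 lies within the daylight-saving period (23 February – 25 November), so Ulin Canton is on daylight time, UTC+11:00.
02:00 Ulin Canton − 11h = 15:00 UTC (rolling into the previous day, 23 November 2029).
1 March 2029 is a Thursday, so the first Friday is March 2.
1 November 2029 is a Thursday, so Sundays fall on 4, 11, 18, 25; the last is November 25.
At the standard offset (UTC+01:30), 15:00 UTC + 1h30m = 16:30 Fenir Province standard time.
The standard-time date in Fenir Province, November 23, 2029, falls between 2 March and 25 November, so daylight saving is in effect and Fenir Province is at UTC+02:30.
15:00 UTC + 2h30m = 17:30 Fenir Province.

17:30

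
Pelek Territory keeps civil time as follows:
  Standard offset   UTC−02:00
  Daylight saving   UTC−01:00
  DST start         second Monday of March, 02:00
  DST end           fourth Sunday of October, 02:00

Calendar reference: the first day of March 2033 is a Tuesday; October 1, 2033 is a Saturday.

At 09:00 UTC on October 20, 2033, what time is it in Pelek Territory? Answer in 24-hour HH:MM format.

08:00

1 March 2033 is a Tuesday, so the first Monday is March 7 and the second is March 14.
1 October 2033 is a Saturday, so the first Sunday is October 2 and the fourth is October 23.
At the standard offset (UTC−02:00), 09:00 UTC − 2h = 07:00 Pelek Territory standard time.
The standard-time date in Pelek Territory, October 20, 2033, falls between 14 March and 23 October, so daylight saving is in effect and Pelek Territory is at UTC−01:00.
09:00 UTC − 1h = 08:00 local.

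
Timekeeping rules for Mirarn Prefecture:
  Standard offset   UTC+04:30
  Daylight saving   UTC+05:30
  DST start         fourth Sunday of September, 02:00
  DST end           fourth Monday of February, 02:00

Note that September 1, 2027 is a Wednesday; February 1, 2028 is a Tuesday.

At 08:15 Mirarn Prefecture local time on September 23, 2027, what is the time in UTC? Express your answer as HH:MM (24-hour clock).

03:45

1 September 2027 is a Wednesday, so the first Sunday is September 5 and the fourth is September 26.
1 February 2028 is a Tuesday, so the first Monday is February 7 and the fourth is February 28.
September 23, 2027 does not fall between 26 September 2027 and 28 February 2028, so daylight saving is not in effect and Mirarn Prefecture is at UTC+04:30.
08:15 local − 4h30m = 03:45 UTC.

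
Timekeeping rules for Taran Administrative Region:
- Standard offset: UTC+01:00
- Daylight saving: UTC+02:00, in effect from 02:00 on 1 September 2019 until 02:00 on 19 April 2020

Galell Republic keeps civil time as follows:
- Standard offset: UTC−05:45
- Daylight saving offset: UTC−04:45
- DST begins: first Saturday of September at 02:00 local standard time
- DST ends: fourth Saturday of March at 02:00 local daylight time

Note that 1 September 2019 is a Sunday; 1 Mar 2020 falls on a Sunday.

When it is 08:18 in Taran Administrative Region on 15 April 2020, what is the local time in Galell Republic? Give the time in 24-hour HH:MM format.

15 April 2020 lies within the daylight-saving period (1 September 2019 – 19 April 2020), so Taran Administrative Region is on daylight time, UTC+02:00.
08:18 Taran Administrative Region − 2h = 06:18 UTC.
1 September 2019 is a Sunday, so the first Saturday is September 7.
1 March 2020 is a Sunday, so the first Saturday is March 7 and the fourth is March 28.
At the standard offset (UTC−05:45), 06:18 UTC − 5h45m = 00:33 Galell Republic standard time.
The standard-time date in Galell Republic, 15 April 2020, is outside the daylight-saving period (7 September 2019 – 28 March 2020), so Galell Republic is on standard time, UTC−05:45.
06:18 UTC − 5h45m = 00:33 Galell Republic.

00:33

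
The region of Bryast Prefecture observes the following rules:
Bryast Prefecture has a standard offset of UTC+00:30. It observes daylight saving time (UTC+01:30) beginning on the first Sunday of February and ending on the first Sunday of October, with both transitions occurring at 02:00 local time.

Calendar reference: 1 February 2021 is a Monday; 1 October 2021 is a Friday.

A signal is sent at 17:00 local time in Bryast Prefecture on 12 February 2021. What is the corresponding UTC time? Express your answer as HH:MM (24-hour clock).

15:30

1 February 2021 is a Monday, so the first Sunday is February 7.
1 October 2021 is a Friday, so the first Sunday is October 3.
12 February 2021 falls between 7 February and 3 October, so daylight saving is in effect and Bryast Prefecture is at UTC+01:30.
17:00 local − 1h30m = 15:30 UTC.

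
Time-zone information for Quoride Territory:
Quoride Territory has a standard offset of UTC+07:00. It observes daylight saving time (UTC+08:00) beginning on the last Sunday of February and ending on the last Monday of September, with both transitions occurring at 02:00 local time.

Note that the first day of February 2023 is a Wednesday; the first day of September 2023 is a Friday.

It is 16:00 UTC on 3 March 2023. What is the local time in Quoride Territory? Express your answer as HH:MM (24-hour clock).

1 February 2023 is a Wednesday, so Sundays fall on 5, 12, 19, 26; the last is February 26.
1 September 2023 is a Friday, so Mondays fall on 4, 11, 18, 25; the last is September 25.
At the standard offset (UTC+07:00), 16:00 UTC + 7h = 23:00 Quoride Territory standard time.
The standard-time date in Quoride Territory, 3 March 2023, falls between 26 February and 25 September, so daylight saving is in effect and Quoride Territory is at UTC+08:00.
16:00 UTC + 8h = 00:00 local (rolling into the next day, 4 March 2023).

00:00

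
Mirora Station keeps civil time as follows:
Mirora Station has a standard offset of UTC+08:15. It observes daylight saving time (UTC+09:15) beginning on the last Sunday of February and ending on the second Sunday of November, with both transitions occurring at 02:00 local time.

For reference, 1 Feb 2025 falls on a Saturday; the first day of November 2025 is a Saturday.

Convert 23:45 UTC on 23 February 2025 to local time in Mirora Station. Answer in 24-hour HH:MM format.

1 February 2025 is a Saturday, so Sundays fall on 2, 9, 16, 23; the last is February 23.
1 November 2025 is a Saturday, so the first Sunday is November 2 and the second is November 9.
At the standard offset (UTC+08:15), 23:45 UTC + 8h15m = 08:00 Mirora Station standard time (rolling into the next day, 24 February 2025).
Daylight saving runs 23 February – 9 November; the standard-time date in Mirora Station, 24 February 2025, is inside that window, so Mirora Station is at UTC+09:15.
23:45 UTC + 9h15m = 09:00 local (rolling into the next day, 24 February 2025).

09:00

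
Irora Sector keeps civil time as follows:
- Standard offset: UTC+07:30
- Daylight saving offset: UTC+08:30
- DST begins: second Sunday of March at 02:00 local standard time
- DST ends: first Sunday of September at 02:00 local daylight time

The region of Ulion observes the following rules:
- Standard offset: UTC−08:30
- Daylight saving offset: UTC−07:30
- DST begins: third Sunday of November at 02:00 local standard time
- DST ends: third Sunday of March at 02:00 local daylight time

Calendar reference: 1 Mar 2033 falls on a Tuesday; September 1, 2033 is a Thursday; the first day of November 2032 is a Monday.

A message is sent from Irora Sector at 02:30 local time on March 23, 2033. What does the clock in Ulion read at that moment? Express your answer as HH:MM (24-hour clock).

09:30

1 March 2033 is a Tuesday, so the first Sunday is March 6 and the second is March 13.
1 September 2033 is a Thursday, so the first Sunday is September 4.
March 23, 2033 falls between 13 March and 4 September, so daylight saving is in effect and Irora Sector is at UTC+08:30.
02:30 Irora Sector − 8h30m = 18:00 UTC (rolling into the previous day, 22 March 2033).
1 November 2032 is a Monday, so the first Sunday is November 7 and the third is November 21.
1 March 2033 is a Tuesday, so the first Sunday is March 6 and the third is March 20.
At the standard offset (UTC−08:30), 18:00 UTC − 8h30m = 09:30 Ulion standard time.
The standard-time date in Ulion, March 22, 2033, is outside the daylight-saving period (21 November 2032 – 20 March 2033), so Ulion is on standard time, UTC−08:30.
18:00 UTC − 8h30m = 09:30 Ulion.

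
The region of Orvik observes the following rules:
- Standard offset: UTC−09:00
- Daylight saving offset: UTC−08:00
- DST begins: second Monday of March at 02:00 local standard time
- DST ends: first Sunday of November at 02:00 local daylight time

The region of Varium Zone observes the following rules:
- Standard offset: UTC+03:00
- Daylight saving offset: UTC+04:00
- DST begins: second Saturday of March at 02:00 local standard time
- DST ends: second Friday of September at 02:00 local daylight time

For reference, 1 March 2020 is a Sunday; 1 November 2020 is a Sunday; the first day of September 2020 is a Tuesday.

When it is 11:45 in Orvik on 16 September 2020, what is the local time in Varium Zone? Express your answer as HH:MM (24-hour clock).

22:45

1 March 2020 is a Sunday, so the first Monday is March 2 and the second is March 9.
1 November 2020 is a Sunday, so the first Sunday is November 1.
16 September 2020 lies within the daylight-saving period (9 March – 1 November), so Orvik is on daylight time, UTC−08:00.
11:45 Orvik + 8h = 19:45 UTC.
1 March 2020 is a Sunday, so the first Saturday is March 7 and the second is March 14.
1 September 2020 is a Tuesday, so the first Friday is September 4 and the second is September 11.
At the standard offset (UTC+03:00), 19:45 UTC + 3h = 22:45 Varium Zone standard time.
The standard-time date in Varium Zone, 16 September 2020, does not fall between 14 March and 11 September, so daylight saving is not in effect and Varium Zone is at UTC+03:00.
19:45 UTC + 3h = 22:45 Varium Zone.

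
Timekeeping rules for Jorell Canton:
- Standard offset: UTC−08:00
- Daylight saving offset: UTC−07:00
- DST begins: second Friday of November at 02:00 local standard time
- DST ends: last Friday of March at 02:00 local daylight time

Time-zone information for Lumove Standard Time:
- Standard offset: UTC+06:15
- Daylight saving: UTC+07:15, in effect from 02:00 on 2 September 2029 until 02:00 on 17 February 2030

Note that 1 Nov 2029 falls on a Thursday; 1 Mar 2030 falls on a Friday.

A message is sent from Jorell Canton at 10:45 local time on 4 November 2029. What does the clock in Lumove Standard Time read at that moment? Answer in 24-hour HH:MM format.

1 November 2029 is a Thursday, so the first Friday is November 2 and the second is November 9.
1 March 2030 is a Friday, so Fridays fall on 1, 8, 15, 22, 29; the last is March 29.
4 November 2029 does not fall between 9 November 2029 and 29 March 2030, so daylight saving is not in effect and Jorell Canton is at UTC−08:00.
10:45 Jorell Canton + 8h = 18:45 UTC.
At the standard offset (UTC+06:15), 18:45 UTC + 6h15m = 01:00 Lumove Standard Time standard time (rolling into the next day, 5 November 2029).
Daylight saving runs 2 September 2029 – 17 February 2030; the standard-time date in Lumove Standard Time, 5 November 2029, is inside that window, so Lumove Standard Time is at UTC+07:15.
18:45 UTC + 7h15m = 02:00 Lumove Standard Time (rolling into the next day, 5 November 2029).

02:00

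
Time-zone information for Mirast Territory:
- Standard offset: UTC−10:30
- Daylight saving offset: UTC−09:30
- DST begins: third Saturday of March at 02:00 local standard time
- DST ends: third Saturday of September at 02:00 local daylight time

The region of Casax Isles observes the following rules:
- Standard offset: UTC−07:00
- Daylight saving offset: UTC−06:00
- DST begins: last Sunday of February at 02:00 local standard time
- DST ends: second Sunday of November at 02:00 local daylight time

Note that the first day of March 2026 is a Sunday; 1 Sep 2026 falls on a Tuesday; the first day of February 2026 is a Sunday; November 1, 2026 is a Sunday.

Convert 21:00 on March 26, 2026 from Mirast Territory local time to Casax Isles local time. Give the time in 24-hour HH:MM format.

1 March 2026 is a Sunday, so the first Saturday is March 7 and the third is March 21.
1 September 2026 is a Tuesday, so the first Saturday is September 5 and the third is September 19.
March 26, 2026 falls between 21 March and 19 September, so daylight saving is in effect and Mirast Territory is at UTC−09:30.
21:00 Mirast Territory + 9h30m = 06:30 UTC (rolling into the next day, 27 March 2026).
1 February 2026 is a Sunday, so Sundays fall on 1, 8, 15, 22; the last is February 22.
1 November 2026 is a Sunday, so the first Sunday is November 1 and the second is November 8.
At the standard offset (UTC−07:00), 06:30 UTC − 7h = 23:30 Casax Isles standard time (rolling into the previous day, 26 March 2026).
The standard-time date in Casax Isles, March 26, 2026, lies within the daylight-saving period (22 February – 8 November), so Casax Isles is on daylight time, UTC−06:00.
06:30 UTC − 6h = 00:30 Casax Isles.

00:30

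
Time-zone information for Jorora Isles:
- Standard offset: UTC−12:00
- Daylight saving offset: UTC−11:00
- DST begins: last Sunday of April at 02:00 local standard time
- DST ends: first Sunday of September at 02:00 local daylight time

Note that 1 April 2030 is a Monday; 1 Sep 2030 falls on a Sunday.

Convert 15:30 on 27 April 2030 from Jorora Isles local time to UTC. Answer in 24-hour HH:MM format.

1 April 2030 is a Monday, so Sundays fall on 7, 14, 21, 28; the last is April 28.
1 September 2030 is a Sunday, so the first Sunday is September 1.
27 April 2030 is outside the daylight-saving period (28 April – 1 September), so Jorora Isles is on standard time, UTC−12:00.
15:30 local + 12h = 03:30 UTC (rolling into the next day, 28 April 2030).

03:30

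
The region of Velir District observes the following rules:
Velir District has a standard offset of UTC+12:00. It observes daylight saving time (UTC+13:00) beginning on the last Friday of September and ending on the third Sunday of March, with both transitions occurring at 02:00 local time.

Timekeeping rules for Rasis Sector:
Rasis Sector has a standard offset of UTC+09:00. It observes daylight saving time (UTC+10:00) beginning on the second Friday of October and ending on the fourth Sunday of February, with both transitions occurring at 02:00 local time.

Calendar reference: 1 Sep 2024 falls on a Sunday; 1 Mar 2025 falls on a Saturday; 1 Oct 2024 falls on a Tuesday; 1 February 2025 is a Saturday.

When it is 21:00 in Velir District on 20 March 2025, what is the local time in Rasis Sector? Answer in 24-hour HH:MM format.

1 September 2024 is a Sunday, so Fridays fall on 6, 13, 20, 27; the last is September 27.
1 March 2025 is a Saturday, so the first Sunday is March 2 and the third is March 16.
20 March 2025 does not fall between 27 September 2024 and 16 March 2025, so daylight saving is not in effect and Velir District is at UTC+12:00.
21:00 Velir District − 12h = 09:00 UTC.
1 October 2024 is a Tuesday, so the first Friday is October 4 and the second is October 11.
1 February 2025 is a Saturday, so the first Sunday is February 2 and the fourth is February 23.
At the standard offset (UTC+09:00), 09:00 UTC + 9h = 18:00 Rasis Sector standard time.
The standard-time date in Rasis Sector, 20 March 2025, does not fall between 11 October 2024 and 23 February 2025, so daylight saving is not in effect and Rasis Sector is at UTC+09:00.
09:00 UTC + 9h = 18:00 Rasis Sector.

18:00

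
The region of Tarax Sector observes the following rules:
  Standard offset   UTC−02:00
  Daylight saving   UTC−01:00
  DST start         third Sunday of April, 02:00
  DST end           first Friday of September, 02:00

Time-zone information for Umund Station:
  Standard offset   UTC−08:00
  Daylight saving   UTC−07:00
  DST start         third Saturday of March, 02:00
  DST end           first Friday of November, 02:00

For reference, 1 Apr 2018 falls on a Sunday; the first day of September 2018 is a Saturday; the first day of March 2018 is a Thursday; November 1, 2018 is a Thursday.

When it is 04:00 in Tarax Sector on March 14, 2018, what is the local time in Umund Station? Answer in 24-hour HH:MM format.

22:00

1 April 2018 is a Sunday, so the first Sunday is April 1 and the third is April 15.
1 September 2018 is a Saturday, so the first Friday is September 7.
Daylight saving runs 15 April – 7 September; March 14, 2018 is outside that window, so Tarax Sector is on standard time at UTC−02:00.
04:00 Tarax Sector + 2h = 06:00 UTC.
1 March 2018 is a Thursday, so the first Saturday is March 3 and the third is March 17.
1 November 2018 is a Thursday, so the first Friday is November 2.
At the standard offset (UTC−08:00), 06:00 UTC − 8h = 22:00 Umund Station standard time (rolling into the previous day, 13 March 2018).
The standard-time date in Umund Station, March 13, 2018, does not fall between 17 March and 2 November, so daylight saving is not in effect and Umund Station is at UTC−08:00.
06:00 UTC − 8h = 22:00 Umund Station (rolling into the previous day, 13 March 2018).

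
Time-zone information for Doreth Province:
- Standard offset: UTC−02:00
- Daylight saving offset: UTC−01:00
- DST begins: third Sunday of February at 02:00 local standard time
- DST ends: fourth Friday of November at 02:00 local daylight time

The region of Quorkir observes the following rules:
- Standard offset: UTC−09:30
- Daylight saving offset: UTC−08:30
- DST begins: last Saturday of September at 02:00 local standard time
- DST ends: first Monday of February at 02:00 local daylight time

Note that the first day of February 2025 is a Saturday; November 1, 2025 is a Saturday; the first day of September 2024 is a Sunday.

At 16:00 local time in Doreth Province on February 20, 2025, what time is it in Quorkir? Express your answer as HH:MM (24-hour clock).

1 February 2025 is a Saturday, so the first Sunday is February 2 and the third is February 16.
1 November 2025 is a Saturday, so the first Friday is November 7 and the fourth is November 28.
February 20, 2025 falls between 16 February and 28 November, so daylight saving is in effect and Doreth Province is at UTC−01:00.
16:00 Doreth Province + 1h = 17:00 UTC.
1 September 2024 is a Sunday, so Saturdays fall on 7, 14, 21, 28; the last is September 28.
1 February 2025 is a Saturday, so the first Monday is February 3.
At the standard offset (UTC−09:30), 17:00 UTC − 9h30m = 07:30 Quorkir standard time.
Daylight saving runs 28 September 2024 – 3 February 2025; the standard-time date in Quorkir, February 20, 2025, is outside that window, so Quorkir is on standard time at UTC−09:30.
17:00 UTC − 9h30m = 07:30 Quorkir.

07:30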